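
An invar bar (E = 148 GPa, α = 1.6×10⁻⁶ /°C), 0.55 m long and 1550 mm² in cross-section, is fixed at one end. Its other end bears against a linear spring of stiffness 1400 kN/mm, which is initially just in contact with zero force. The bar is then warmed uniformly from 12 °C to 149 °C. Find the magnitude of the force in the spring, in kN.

P ≈ 38.7 kN

The unrestrained thermal change is αΔT L = 1.6×10⁻⁶ × 137 × 550 = 0.1206 mm.
Let P be the compressive force at the spring. The bar shortens elastically by PL/(AE) and the spring compresses by P/k; together these equal δ_free.
So P = δ_free / [L/(AE) + 1/k] = 0.1206 / [ 550/(1550×148×10³) + 1/(1400×10³) ].
P = 0.1206 / 3.112×10⁻⁶ = 38740 N.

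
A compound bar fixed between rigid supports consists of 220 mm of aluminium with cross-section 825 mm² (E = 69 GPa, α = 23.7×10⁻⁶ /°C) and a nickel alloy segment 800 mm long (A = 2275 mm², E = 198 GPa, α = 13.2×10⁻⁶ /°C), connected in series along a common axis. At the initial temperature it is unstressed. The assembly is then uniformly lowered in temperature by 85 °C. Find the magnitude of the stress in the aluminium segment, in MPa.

σ ≈ 288 MPa (tensile)

If the supports were absent, the total length change would be Σ αᵢΔT Lᵢ = 23.7×10⁻⁶×85×220 + 13.2×10⁻⁶×85×800 = 1.341 mm.
The rigid supports impose zero overall length change; the single axial force P common to all segments must satisfy P Σ Lᵢ/(AᵢEᵢ) = δ_free.
Σ Lᵢ/(AᵢEᵢ) = 220/(825×69×10³) + 800/(2275×198×10³) = 5.641×10⁻⁶ mm/N.
Hence P = δ_free / Σ(L/AE) = 1.341/5.641×10⁻⁶ = 237.7 kN (tensile).
σ_{aluminium} = P / A = 237700 / 825 = 288.1 MPa.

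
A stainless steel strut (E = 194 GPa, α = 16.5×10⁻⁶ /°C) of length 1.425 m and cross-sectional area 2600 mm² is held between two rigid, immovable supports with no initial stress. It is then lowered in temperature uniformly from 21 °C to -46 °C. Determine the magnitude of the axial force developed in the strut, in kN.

With zero net strain, σ = E·αΔT = 194 GPa × 16.5×10⁻⁶ × 67 = 214.5 MPa.
P = AEαΔT = 2600 × 194×10³ × 16.5×10⁻⁶ × 67 = 557.6 kN (tensile).

P ≈ 558 kN (tensile)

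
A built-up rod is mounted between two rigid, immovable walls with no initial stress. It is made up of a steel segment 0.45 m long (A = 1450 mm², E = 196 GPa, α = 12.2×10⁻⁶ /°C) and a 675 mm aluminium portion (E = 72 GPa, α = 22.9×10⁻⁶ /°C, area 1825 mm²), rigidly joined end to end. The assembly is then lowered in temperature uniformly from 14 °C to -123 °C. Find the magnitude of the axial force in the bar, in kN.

P ≈ 427 kN (tensile)

Free thermal contraction of the whole bar: Σ αᵢΔT Lᵢ = 12.2×10⁻⁶×137×450 + 22.9×10⁻⁶×137×675 = 2.87 mm.
The rigid supports impose zero overall length change; the single axial force P common to all segments must satisfy P Σ Lᵢ/(AᵢEᵢ) = δ_free.
Σ Lᵢ/(AᵢEᵢ) = 450/(1450×196×10³) + 675/(1825×72×10³) = 6.72×10⁻⁶ mm/N.
P = 2.87 / 6.72×10⁻⁶ = 427000 N = 427 kN, tensile.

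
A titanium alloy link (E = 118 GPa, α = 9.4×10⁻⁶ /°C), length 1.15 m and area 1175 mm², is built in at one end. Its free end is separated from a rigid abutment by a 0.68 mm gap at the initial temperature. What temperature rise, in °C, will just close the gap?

ΔT ≈ 62.9 °C

Contact occurs when the free expansion equals the gap: αΔT L = 0.68 mm.
ΔT = 0.68 / (9.4×10⁻⁶ × 1150) = 62.9 °C.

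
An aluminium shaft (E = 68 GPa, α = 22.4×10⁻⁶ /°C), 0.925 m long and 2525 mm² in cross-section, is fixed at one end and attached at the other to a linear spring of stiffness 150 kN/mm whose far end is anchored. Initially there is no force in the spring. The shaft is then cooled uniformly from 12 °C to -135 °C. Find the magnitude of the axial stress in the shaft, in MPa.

If the spring were absent the shaft would shorten by αΔT L = 22.4×10⁻⁶ × 147 × 925 = 3.046 mm.
Let P be the tensile force in the spring. The shaft extends elastically by PL/(AE) and the spring stretches by P/k; together these equal δ_free.
So P = δ_free / [L/(AE) + 1/k] = 3.046 / [ 925/(2525×68×10³) + 1/(150×10³) ].
P = 3.046 / 1.205×10⁻⁵ = 252700 N.
σ = P/A = 252700/2525 = 100.1 MPa.

σ ≈ 100 MPa (tensile)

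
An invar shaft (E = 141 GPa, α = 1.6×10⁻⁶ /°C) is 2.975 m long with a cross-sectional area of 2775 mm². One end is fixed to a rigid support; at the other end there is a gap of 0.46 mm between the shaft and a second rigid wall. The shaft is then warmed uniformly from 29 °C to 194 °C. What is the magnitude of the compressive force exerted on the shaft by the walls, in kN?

If the wall were absent the shaft would grow by αΔT L = 1.6×10⁻⁶ × 165 × 2975 = 0.7854 mm.
This exceeds the 0.46 mm gap, so the wall pushes back. The portion of expansion that must be recovered elastically is δ_free − gap = 0.7854 − 0.46 = 0.3254 mm.
Compatibility: PL/(AE) = 0.3254 mm, so σ = P/A = E × (0.3254/2975) = 15.42 MPa.
Force on the wall = σA = 15.42 × 2775 mm² = 42.8 kN.

P ≈ 42.8 kN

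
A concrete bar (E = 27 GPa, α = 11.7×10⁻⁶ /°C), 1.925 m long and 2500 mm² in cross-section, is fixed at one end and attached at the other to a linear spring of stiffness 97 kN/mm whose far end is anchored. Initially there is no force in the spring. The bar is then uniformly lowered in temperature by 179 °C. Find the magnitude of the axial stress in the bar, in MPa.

σ ≈ 41.5 MPa (tensile)

Free thermal contraction: δ_free = αΔT L = 11.7×10⁻⁶ × 179 × 1925 = 4.032 mm.
With a force P in the spring, the elastic change of the bar is PL/(AE) and that of the spring is P/k; compatibility requires their sum to equal δ_free.
P [ L/(AE) + 1/k ] = δ_free → P [ 1925/(2500×27×10³) + 1/(97×10³) ] = 4.032.
P = 4.032 / 3.883×10⁻⁵ = 103800 N.
σ = P/A = 103800/2500 = 41.53 MPa.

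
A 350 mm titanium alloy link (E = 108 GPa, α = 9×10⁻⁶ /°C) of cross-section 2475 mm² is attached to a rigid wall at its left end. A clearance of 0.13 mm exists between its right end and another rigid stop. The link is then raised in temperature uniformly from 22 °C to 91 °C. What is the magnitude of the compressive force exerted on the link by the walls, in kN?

If the wall were absent the link would grow by αΔT L = 9×10⁻⁶ × 69 × 350 = 0.2174 mm.
After closing the 0.13 mm clearance, 0.2174 − 0.13 = 0.08735 mm of expansion remains to be suppressed by the wall.
So σ = E(δ_free − g)/L = 108×10³ × 0.08735/350 = 26.95 MPa.
P = σA = 26.95 × 2475 = 66.71 kN.

P ≈ 66.7 kN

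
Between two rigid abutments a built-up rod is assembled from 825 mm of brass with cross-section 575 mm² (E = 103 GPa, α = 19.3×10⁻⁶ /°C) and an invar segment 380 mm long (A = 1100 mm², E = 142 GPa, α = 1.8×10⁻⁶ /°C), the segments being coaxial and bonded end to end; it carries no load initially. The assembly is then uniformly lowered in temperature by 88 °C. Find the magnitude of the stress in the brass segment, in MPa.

σ ≈ 155 MPa (tensile)

Free thermal contraction of the whole bar: Σ αᵢΔT Lᵢ = 19.3×10⁻⁶×88×825 + 1.8×10⁻⁶×88×380 = 1.461 mm.
Since the ends are fixed, an axial force P builds up, equal in every segment, with P · Σ Lᵢ/(AᵢEᵢ) = δ_free.
Σ Lᵢ/(AᵢEᵢ) = 825/(575×103×10³) + 380/(1100×142×10³) = 1.636×10⁻⁵ mm/N.
P = 1.461 / 1.636×10⁻⁵ = 89310 N = 89.31 kN, tensile.
σ_{brass} = P / A = 89310 / 575 = 155.3 MPa.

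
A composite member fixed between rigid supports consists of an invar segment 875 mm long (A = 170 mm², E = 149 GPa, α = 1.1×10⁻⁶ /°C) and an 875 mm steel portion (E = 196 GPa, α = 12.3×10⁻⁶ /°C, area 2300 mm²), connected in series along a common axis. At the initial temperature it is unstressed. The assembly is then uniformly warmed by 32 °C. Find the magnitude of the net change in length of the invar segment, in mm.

|ΔL| ≈ 0.324 mm

With the walls removed the bar would change length by δ_free = Σ αᵢΔT Lᵢ = 1.1×10⁻⁶×32×875 + 12.3×10⁻⁶×32×875 = 0.3752 mm.
The walls prevent any net length change, so an axial force P (same in every segment) develops. Compatibility: P · Σ Lᵢ/(AᵢEᵢ) = δ_free.
Σ Lᵢ/(AᵢEᵢ) = 875/(170×149×10³) + 875/(2300×196×10³) = 3.649×10⁻⁵ mm/N.
So P = 0.3752 / 3.649×10⁻⁵ = 10.28 kN, compressive.
For the invar segment, free thermal change = 1.1×10⁻⁶×32×875 = 0.0308 mm and elastic change from P = 10280×875/(170×149×10³) = 0.3552 mm; these oppose, so the net change is 0.324 mm (segment shortens).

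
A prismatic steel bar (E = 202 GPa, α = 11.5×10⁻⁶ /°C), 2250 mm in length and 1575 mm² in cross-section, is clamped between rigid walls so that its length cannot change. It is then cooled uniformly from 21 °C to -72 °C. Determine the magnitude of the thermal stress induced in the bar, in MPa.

Because both ends are immovable the net strain is zero, and the suppressed thermal strain is αΔT = 11.5×10⁻⁶ × 93 = 1069.5×10⁻⁶.
σ = EαΔT = 202×10³ × 11.5×10⁻⁶ × 93 = 216 MPa (tensile; the bar is trying to contract).

σ ≈ 216 MPa (tensile)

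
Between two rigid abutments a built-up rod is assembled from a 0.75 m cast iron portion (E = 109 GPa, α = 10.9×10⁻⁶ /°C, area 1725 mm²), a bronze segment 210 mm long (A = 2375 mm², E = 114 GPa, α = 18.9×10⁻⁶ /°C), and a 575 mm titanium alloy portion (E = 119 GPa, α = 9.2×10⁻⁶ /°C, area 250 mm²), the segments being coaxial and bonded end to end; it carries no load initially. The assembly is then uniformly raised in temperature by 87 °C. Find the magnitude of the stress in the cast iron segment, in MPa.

σ ≈ 36.5 MPa (compressive)

If the supports were absent, the total length change would be Σ αᵢΔT Lᵢ = 10.9×10⁻⁶×87×750 + 18.9×10⁻⁶×87×210 + 9.2×10⁻⁶×87×575 = 1.517 mm.
The rigid supports impose zero overall length change; the single axial force P common to all segments must satisfy P Σ Lᵢ/(AᵢEᵢ) = δ_free.
The series flexibility is Σ Lᵢ/(AᵢEᵢ) = 750/(1725×109×10³) + 210/(2375×114×10³) + 575/(250×119×10³) = 2.409×10⁻⁵ mm/N.
Hence P = δ_free / Σ(L/AE) = 1.517/2.409×10⁻⁵ = 62.96 kN (compressive).
σ_{cast iron} = P / A = 62960 / 1725 = 36.5 MPa.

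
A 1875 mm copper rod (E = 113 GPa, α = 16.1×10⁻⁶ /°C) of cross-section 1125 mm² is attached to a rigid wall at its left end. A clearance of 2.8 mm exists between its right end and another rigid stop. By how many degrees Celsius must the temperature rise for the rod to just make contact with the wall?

ΔT ≈ 92.8 °C

Contact occurs when the free expansion equals the gap: αΔT L = 2.8 mm.
ΔT = 2.8 / (16.1×10⁻⁶ × 1875) = 92.75 °C.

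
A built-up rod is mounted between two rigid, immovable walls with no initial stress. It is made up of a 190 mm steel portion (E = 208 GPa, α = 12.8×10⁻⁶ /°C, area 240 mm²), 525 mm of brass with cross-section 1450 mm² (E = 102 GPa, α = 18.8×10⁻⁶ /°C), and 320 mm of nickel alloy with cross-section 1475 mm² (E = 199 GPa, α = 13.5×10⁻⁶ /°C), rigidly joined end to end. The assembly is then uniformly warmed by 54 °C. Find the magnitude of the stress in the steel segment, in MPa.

If the supports were absent, the total length change would be Σ αᵢΔT Lᵢ = 12.8×10⁻⁶×54×190 + 18.8×10⁻⁶×54×525 + 13.5×10⁻⁶×54×320 = 0.8976 mm.
Since the ends are fixed, an axial force P builds up, equal in every segment, with P · Σ Lᵢ/(AᵢEᵢ) = δ_free.
Σ Lᵢ/(AᵢEᵢ) = 190/(240×208×10³) + 525/(1450×102×10³) + 320/(1475×199×10³) = 8.446×10⁻⁶ mm/N.
So P = 0.8976 / 8.446×10⁻⁶ = 106.3 kN, compressive.
σ_{steel} = P / A = 106300 / 240 = 442.8 MPa.

σ ≈ 443 MPa (compressive)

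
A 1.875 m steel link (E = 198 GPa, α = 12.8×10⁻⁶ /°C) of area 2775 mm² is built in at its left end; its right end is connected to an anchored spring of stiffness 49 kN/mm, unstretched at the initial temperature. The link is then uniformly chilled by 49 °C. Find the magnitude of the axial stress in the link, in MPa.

The unrestrained thermal change is αΔT L = 12.8×10⁻⁶ × 49 × 1875 = 1.176 mm.
With a force P in the spring, the elastic change of the link is PL/(AE) and that of the spring is P/k; compatibility requires their sum to equal δ_free.
So P = δ_free / [L/(AE) + 1/k] = 1.176 / [ 1875/(2775×198×10³) + 1/(49×10³) ].
P = 1.176 / 2.382×10⁻⁵ = 49370 N.
σ = P/A = 49370/2775 = 17.79 MPa.

σ ≈ 17.8 MPa (tensile)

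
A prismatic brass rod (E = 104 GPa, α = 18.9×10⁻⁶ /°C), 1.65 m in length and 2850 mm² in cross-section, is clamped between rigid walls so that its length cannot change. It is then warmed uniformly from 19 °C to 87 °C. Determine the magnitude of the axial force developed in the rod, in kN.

P ≈ 381 kN (compressive)

With zero net strain, σ = E·αΔT = 104 GPa × 18.9×10⁻⁶ × 68 = 133.7 MPa.
P = AEαΔT = 2850 × 104×10³ × 18.9×10⁻⁶ × 68 = 380.9 kN (compressive).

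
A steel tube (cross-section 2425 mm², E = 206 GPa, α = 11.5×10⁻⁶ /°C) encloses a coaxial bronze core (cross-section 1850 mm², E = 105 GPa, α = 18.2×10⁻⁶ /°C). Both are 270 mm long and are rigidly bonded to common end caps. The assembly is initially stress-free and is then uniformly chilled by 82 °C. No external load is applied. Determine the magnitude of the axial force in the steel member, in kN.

P ≈ 76.8 kN (compressive in the steel)

The bronze has the larger α, so on cooling it would change length more than the steel if both were free. The rigid plates force a common final length, so the bronze is put into tension and the steel into compression, with equal and opposite forces P (no external load).
Equating the net (thermal + elastic) strains gives |α₁ − α₂|·ΔT = P·[1/(A₁E₁) + 1/(A₂E₂)].
|α₁ − α₂|·ΔT = 6.7×10⁻⁶ × 82 = 0.0005494.
1/(A₁E₁) + 1/(A₂E₂) = 1/(2425×206×10³) + 1/(1850×105×10³) = 7.15×10⁻⁹ N⁻¹.
So P = 0.0005494 / 7.15×10⁻⁹ = 76.84 kN.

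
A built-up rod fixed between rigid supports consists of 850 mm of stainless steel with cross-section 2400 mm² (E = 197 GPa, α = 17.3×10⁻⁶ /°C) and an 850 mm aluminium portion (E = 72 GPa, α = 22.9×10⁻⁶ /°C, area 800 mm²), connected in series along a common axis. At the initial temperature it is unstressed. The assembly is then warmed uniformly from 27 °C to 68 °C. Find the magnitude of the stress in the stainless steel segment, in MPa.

σ ≈ 35.3 MPa (compressive)

Free thermal expansion of the whole bar: Σ αᵢΔT Lᵢ = 17.3×10⁻⁶×41×850 + 22.9×10⁻⁶×41×850 = 1.401 mm.
The rigid supports impose zero overall length change; the single axial force P common to all segments must satisfy P Σ Lᵢ/(AᵢEᵢ) = δ_free.
Σ Lᵢ/(AᵢEᵢ) = 850/(2400×197×10³) + 850/(800×72×10³) = 1.655×10⁻⁵ mm/N.
Hence P = δ_free / Σ(L/AE) = 1.401/1.655×10⁻⁵ = 84.63 kN (compressive).
σ_{stainless steel} = P / A = 84630 / 2400 = 35.26 MPa.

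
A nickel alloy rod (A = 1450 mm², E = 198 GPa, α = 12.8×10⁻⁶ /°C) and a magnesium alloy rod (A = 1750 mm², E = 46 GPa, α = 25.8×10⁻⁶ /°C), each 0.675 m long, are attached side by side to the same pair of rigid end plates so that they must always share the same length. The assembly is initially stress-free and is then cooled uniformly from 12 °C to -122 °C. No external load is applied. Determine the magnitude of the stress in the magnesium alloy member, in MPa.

σ ≈ 62.6 MPa (tensile)

Both members must finish at the same length. With the larger α, the magnesium alloy tends to over-contract; the plates restrain it, putting the magnesium alloy in tension and the nickel alloy in compression. With no external load the two internal forces are equal and opposite, magnitude P.
Equating the net (thermal + elastic) strains gives |α₁ − α₂|·ΔT = P·[1/(A₁E₁) + 1/(A₂E₂)].
|α₁ − α₂|·ΔT = 13×10⁻⁶ × 134 = 0.001742.
1/(A₁E₁) + 1/(A₂E₂) = 1/(1450×198×10³) + 1/(1750×46×10³) = 1.591×10⁻⁸ N⁻¹.
P = 0.001742 / 1.591×10⁻⁸ = 109500 N = 109.5 kN.
σ_{magnesium alloy} = P/A₂ = 109500/1750 = 62.58 MPa, tensile.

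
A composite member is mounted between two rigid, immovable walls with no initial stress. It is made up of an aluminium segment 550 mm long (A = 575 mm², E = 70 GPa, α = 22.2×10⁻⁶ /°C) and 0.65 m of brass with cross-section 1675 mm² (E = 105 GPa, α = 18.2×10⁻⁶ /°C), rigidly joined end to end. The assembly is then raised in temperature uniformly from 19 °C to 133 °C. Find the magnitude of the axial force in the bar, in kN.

P ≈ 158 kN (compressive)

If the supports were absent, the total length change would be Σ αᵢΔT Lᵢ = 22.2×10⁻⁶×114×550 + 18.2×10⁻⁶×114×650 = 2.741 mm.
The rigid supports impose zero overall length change; the single axial force P common to all segments must satisfy P Σ Lᵢ/(AᵢEᵢ) = δ_free.
Σ Lᵢ/(AᵢEᵢ) = 550/(575×70×10³) + 650/(1675×105×10³) = 1.736×10⁻⁵ mm/N.
So P = 2.741 / 1.736×10⁻⁵ = 157.9 kN, compressive.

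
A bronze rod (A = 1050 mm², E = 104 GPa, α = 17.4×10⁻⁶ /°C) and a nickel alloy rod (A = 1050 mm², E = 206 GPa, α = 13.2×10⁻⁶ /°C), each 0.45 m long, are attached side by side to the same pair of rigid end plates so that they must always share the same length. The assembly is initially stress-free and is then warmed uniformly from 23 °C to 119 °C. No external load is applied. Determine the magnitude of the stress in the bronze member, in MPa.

Both members must finish at the same length. With the larger α, the bronze tends to over-expand; the plates restrain it, putting the bronze in compression and the nickel alloy in tension. With no external load the two internal forces are equal and opposite, magnitude P.
Equating the net (thermal + elastic) strains gives |α₁ − α₂|·ΔT = P·[1/(A₁E₁) + 1/(A₂E₂)].
|α₁ − α₂|·ΔT = 4.2×10⁻⁶ × 96 = 0.0004032.
1/(A₁E₁) + 1/(A₂E₂) = 1/(1050×104×10³) + 1/(1050×206×10³) = 1.378×10⁻⁸ N⁻¹.
P = 0.0004032 / 1.378×10⁻⁸ = 29260 N = 29.26 kN.
σ_{bronze} = P/A₁ = 29260/1050 = 27.87 MPa, compressive.

σ ≈ 27.9 MPa (compressive)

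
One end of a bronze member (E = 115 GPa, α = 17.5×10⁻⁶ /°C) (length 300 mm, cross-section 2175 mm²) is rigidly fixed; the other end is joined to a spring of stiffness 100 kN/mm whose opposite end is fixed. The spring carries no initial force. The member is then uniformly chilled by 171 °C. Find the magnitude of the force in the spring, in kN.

P ≈ 80.2 kN

The unrestrained thermal change is αΔT L = 17.5×10⁻⁶ × 171 × 300 = 0.8977 mm.
Let P be the tensile force in the spring. The member extends elastically by PL/(AE) and the spring stretches by P/k; together these equal δ_free.
P [ L/(AE) + 1/k ] = δ_free → P [ 300/(2175×115×10³) + 1/(100×10³) ] = 0.8977.
P = 0.8977 / 1.12×10⁻⁵ = 80160 N.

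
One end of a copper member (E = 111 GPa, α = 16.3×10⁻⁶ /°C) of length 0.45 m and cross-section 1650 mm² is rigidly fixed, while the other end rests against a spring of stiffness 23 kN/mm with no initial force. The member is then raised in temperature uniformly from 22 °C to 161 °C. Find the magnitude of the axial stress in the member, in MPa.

Free thermal expansion: δ_free = αΔT L = 16.3×10⁻⁶ × 139 × 450 = 1.02 mm.
Let P be the compressive force at the spring. The member shortens elastically by PL/(AE) and the spring compresses by P/k; together these equal δ_free.
So P = δ_free / [L/(AE) + 1/k] = 1.02 / [ 450/(1650×111×10³) + 1/(23×10³) ].
P = 1.02 / 4.594×10⁻⁵ = 22200 N.
σ = P/A = 22200/1650 = 13.45 MPa.

σ ≈ 13.5 MPa (compressive)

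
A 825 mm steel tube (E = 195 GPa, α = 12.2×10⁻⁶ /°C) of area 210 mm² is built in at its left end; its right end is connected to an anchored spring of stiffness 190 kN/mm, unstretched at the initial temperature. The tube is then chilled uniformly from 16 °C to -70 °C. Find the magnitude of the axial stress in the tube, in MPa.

The unrestrained thermal change is αΔT L = 12.2×10⁻⁶ × 86 × 825 = 0.8656 mm.
Let P be the tensile force in the spring. The tube extends elastically by PL/(AE) and the spring stretches by P/k; together these equal δ_free.
So P = δ_free / [L/(AE) + 1/k] = 0.8656 / [ 825/(210×195×10³) + 1/(190×10³) ].
P = 0.8656 / 2.541×10⁻⁵ = 34070 N.
σ = P/A = 34070/210 = 162.2 MPa.

σ ≈ 162 MPa (tensile)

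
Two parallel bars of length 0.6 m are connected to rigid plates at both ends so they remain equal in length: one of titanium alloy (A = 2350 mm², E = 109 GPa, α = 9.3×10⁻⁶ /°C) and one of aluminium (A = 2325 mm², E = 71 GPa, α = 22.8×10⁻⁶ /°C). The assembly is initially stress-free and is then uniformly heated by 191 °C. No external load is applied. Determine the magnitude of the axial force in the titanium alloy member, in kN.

Both members must finish at the same length. With the larger α, the aluminium tends to over-expand; the plates restrain it, putting the aluminium in compression and the titanium alloy in tension. With no external load the two internal forces are equal and opposite, magnitude P.
Setting the final lengths equal and cancelling L: (α₁ − α₂)ΔT = P/(A₁E₁) + P/(A₂E₂).
|α₁ − α₂|·ΔT = 13.5×10⁻⁶ × 191 = 0.002579.
1/(A₁E₁) + 1/(A₂E₂) = 1/(2350×109×10³) + 1/(2325×71×10³) = 9.962×10⁻⁹ N⁻¹.
P = 0.002579 / 9.962×10⁻⁹ = 258800 N = 258.8 kN.

P ≈ 259 kN (tensile in the titanium alloy)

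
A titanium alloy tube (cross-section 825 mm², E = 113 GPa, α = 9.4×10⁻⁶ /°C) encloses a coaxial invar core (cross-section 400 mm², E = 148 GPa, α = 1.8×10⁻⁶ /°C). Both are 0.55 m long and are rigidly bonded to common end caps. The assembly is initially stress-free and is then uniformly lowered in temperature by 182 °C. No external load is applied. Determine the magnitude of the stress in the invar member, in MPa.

Both members must finish at the same length. With the larger α, the titanium alloy tends to over-contract; the plates restrain it, putting the titanium alloy in tension and the invar in compression. With no external load the two internal forces are equal and opposite, magnitude P.
Setting the final lengths equal and cancelling L: (α₁ − α₂)ΔT = P/(A₁E₁) + P/(A₂E₂).
|α₁ − α₂|·ΔT = 7.6×10⁻⁶ × 182 = 0.001383.
1/(A₁E₁) + 1/(A₂E₂) = 1/(825×113×10³) + 1/(400×148×10³) = 2.762×10⁻⁸ N⁻¹.
P = 0.001383 / 2.762×10⁻⁸ = 50080 N = 50.08 kN.
σ_{invar} = P/A₂ = 50080/400 = 125.2 MPa, compressive.

σ ≈ 125 MPa (compressive)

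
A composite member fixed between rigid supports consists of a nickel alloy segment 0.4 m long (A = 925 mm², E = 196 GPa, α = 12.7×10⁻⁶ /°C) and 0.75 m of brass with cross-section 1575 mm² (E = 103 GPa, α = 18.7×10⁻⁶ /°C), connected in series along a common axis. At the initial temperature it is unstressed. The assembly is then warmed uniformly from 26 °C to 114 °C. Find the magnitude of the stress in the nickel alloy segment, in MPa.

σ ≈ 266 MPa (compressive)

With the walls removed the bar would change length by δ_free = Σ αᵢΔT Lᵢ = 12.7×10⁻⁶×88×400 + 18.7×10⁻⁶×88×750 = 1.681 mm.
The rigid supports impose zero overall length change; the single axial force P common to all segments must satisfy P Σ Lᵢ/(AᵢEᵢ) = δ_free.
The series flexibility is Σ Lᵢ/(AᵢEᵢ) = 400/(925×196×10³) + 750/(1575×103×10³) = 6.829×10⁻⁶ mm/N.
P = 1.681 / 6.829×10⁻⁶ = 246200 N = 246.2 kN, compressive.
σ_{nickel alloy} = P / A = 246200 / 925 = 266.1 MPa.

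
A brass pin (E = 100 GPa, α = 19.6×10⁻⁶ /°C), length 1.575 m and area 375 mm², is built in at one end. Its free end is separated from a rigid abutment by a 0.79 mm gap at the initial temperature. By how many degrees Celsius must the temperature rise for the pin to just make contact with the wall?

ΔT ≈ 25.6 °C

Contact occurs when the free expansion equals the gap: αΔT L = 0.79 mm.
ΔT = 0.79 / (19.6×10⁻⁶ × 1575) = 25.59 °C.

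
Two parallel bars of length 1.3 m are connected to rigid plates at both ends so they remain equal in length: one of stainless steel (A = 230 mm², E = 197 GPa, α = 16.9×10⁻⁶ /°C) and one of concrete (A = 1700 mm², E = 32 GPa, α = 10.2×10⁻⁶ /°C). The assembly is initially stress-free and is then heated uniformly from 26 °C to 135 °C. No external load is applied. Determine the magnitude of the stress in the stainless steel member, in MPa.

σ ≈ 78.5 MPa (compressive)

Both members must finish at the same length. With the larger α, the stainless steel tends to over-expand; the plates restrain it, putting the stainless steel in compression and the concrete in tension. With no external load the two internal forces are equal and opposite, magnitude P.
Equating the net (thermal + elastic) strains gives |α₁ − α₂|·ΔT = P·[1/(A₁E₁) + 1/(A₂E₂)].
|α₁ − α₂|·ΔT = 6.7×10⁻⁶ × 109 = 0.0007303.
1/(A₁E₁) + 1/(A₂E₂) = 1/(230×197×10³) + 1/(1700×32×10³) = 4.045×10⁻⁸ N⁻¹.
So P = 0.0007303 / 4.045×10⁻⁸ = 18.05 kN.
σ_{stainless steel} = P/A₁ = 18050/230 = 78.49 MPa, compressive.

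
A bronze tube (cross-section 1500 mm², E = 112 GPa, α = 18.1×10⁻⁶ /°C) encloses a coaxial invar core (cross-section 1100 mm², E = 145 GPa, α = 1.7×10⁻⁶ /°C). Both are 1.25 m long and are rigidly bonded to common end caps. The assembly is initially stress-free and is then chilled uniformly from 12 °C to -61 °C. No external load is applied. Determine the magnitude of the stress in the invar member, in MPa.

The bronze has the larger α, so on cooling it would change length more than the invar if both were free. The rigid plates force a common final length, so the bronze is put into tension and the invar into compression, with equal and opposite forces P (no external load).
Compatibility of the two members (thermal + elastic change equal): (α₁ − α₂)ΔT = P·[1/(A₁E₁) + 1/(A₂E₂)].
|α₁ − α₂|·ΔT = 16.4×10⁻⁶ × 73 = 0.001197.
1/(A₁E₁) + 1/(A₂E₂) = 1/(1500×112×10³) + 1/(1100×145×10³) = 1.222×10⁻⁸ N⁻¹.
P = 0.001197 / 1.222×10⁻⁸ = 97950 N = 97.95 kN.
σ_{invar} = P/A₂ = 97950/1100 = 89.05 MPa, compressive.

σ ≈ 89 MPa (compressive)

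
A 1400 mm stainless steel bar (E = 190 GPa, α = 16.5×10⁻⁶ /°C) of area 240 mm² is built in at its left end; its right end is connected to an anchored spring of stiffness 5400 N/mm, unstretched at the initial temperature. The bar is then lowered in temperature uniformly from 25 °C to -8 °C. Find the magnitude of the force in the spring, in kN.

Free thermal contraction: δ_free = αΔT L = 16.5×10⁻⁶ × 33 × 1400 = 0.7623 mm.
With a force P in the spring, the elastic change of the bar is PL/(AE) and that of the spring is P/k; compatibility requires their sum to equal δ_free.
So P = δ_free / [L/(AE) + 1/k] = 0.7623 / [ 1400/(240×190×10³) + 1/(5400) ].
P = 0.7623 / 0.0002159 = 3531 N.

P ≈ 3.53 kN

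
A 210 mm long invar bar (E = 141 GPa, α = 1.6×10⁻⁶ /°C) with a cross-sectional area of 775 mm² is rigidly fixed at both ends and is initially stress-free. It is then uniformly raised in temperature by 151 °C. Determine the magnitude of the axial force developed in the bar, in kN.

P ≈ 26.4 kN (compressive)

Full restraint means ε = 0, so the stress is σ = EαΔT = 141×10³ × 1.6×10⁻⁶ × 151 = 34.07 MPa.
Then P = σA = 34.07 × 775 mm² = 26.4 kN, compressive.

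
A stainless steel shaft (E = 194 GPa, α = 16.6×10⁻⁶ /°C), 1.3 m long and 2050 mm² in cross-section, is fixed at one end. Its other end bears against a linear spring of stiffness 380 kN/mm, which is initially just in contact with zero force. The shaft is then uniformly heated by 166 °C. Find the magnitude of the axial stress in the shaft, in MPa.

If the spring were absent the shaft would lengthen by αΔT L = 16.6×10⁻⁶ × 166 × 1300 = 3.582 mm.
With a force P in the spring, the elastic change of the shaft is PL/(AE) and that of the spring is P/k; compatibility requires their sum to equal δ_free.
So P = δ_free / [L/(AE) + 1/k] = 3.582 / [ 1300/(2050×194×10³) + 1/(380×10³) ].
P = 3.582 / 5.9×10⁻⁶ = 607100 N.
σ = P/A = 607100/2050 = 296.2 MPa.

σ ≈ 296 MPa (compressive)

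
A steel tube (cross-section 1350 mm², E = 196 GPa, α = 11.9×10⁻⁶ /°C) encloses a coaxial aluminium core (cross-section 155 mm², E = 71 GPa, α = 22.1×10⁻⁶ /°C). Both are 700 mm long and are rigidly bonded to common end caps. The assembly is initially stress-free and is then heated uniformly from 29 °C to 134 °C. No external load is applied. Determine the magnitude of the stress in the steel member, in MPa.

Equilibrium of a rigid end plate with no external load gives equal and opposite internal forces ±P in the two members. Since α_{aluminium} > α_{steel}, heating drives the aluminium into compression and the steel into tension.
Equating the net (thermal + elastic) strains gives |α₁ − α₂|·ΔT = P·[1/(A₁E₁) + 1/(A₂E₂)].
|α₁ − α₂|·ΔT = 10.2×10⁻⁶ × 105 = 0.001071.
1/(A₁E₁) + 1/(A₂E₂) = 1/(1350×196×10³) + 1/(155×71×10³) = 9.465×10⁻⁸ N⁻¹.
P = 0.001071 / 9.465×10⁻⁸ = 11320 N = 11.32 kN.
σ_{steel} = P/A₁ = 11320/1350 = 8.382 MPa, tensile.

σ ≈ 8.38 MPa (tensile)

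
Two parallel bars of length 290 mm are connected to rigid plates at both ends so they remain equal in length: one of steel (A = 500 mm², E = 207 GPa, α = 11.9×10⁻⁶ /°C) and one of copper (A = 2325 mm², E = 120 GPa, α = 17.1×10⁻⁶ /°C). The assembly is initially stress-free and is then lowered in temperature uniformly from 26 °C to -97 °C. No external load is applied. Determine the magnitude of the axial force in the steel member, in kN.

P ≈ 48.3 kN (compressive in the steel)

Both members must finish at the same length. With the larger α, the copper tends to over-contract; the plates restrain it, putting the copper in tension and the steel in compression. With no external load the two internal forces are equal and opposite, magnitude P.
Setting the final lengths equal and cancelling L: (α₁ − α₂)ΔT = P/(A₁E₁) + P/(A₂E₂).
|α₁ − α₂|·ΔT = 5.2×10⁻⁶ × 123 = 0.0006396.
1/(A₁E₁) + 1/(A₂E₂) = 1/(500×207×10³) + 1/(2325×120×10³) = 1.325×10⁻⁸ N⁻¹.
P = 0.0006396 / 1.325×10⁻⁸ = 48290 N = 48.29 kN.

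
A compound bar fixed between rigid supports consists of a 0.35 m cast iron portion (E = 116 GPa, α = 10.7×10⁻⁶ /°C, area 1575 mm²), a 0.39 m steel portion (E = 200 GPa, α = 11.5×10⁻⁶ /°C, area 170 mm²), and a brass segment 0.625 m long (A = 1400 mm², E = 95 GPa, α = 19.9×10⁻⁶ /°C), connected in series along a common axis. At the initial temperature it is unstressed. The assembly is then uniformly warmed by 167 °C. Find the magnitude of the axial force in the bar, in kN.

Free thermal expansion of the whole bar: Σ αᵢΔT Lᵢ = 10.7×10⁻⁶×167×350 + 11.5×10⁻⁶×167×390 + 19.9×10⁻⁶×167×625 = 3.451 mm.
Since the ends are fixed, an axial force P builds up, equal in every segment, with P · Σ Lᵢ/(AᵢEᵢ) = δ_free.
The series flexibility is Σ Lᵢ/(AᵢEᵢ) = 350/(1575×116×10³) + 390/(170×200×10³) + 625/(1400×95×10³) = 1.809×10⁻⁵ mm/N.
Hence P = δ_free / Σ(L/AE) = 3.451/1.809×10⁻⁵ = 190.8 kN (compressive).

P ≈ 191 kN (compressive)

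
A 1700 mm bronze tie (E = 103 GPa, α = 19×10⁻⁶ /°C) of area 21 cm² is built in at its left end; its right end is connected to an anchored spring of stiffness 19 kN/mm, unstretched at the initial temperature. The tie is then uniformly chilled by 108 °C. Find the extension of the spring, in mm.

If the spring were absent the tie would shorten by αΔT L = 19×10⁻⁶ × 108 × 1700 = 3.488 mm.
Let P be the tensile force in the spring. The tie extends elastically by PL/(AE) and the spring stretches by P/k; together these equal δ_free.
P [ L/(AE) + 1/k ] = δ_free → P [ 1700/(2100×103×10³) + 1/(19×10³) ] = 3.488.
P = 3.488 / 6.049×10⁻⁵ = 57670 N.
Spring extension = P/k = 57670/(19×10³) = 3.035 mm.

δ ≈ 3.04 mm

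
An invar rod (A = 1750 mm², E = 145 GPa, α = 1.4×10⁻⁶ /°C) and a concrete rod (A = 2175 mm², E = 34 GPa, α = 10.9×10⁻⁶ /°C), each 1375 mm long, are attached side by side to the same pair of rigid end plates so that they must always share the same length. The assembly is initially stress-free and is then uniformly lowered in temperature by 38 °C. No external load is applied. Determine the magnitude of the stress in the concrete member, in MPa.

Both members must finish at the same length. With the larger α, the concrete tends to over-contract; the plates restrain it, putting the concrete in tension and the invar in compression. With no external load the two internal forces are equal and opposite, magnitude P.
Equating the net (thermal + elastic) strains gives |α₁ − α₂|·ΔT = P·[1/(A₁E₁) + 1/(A₂E₂)].
|α₁ − α₂|·ΔT = 9.5×10⁻⁶ × 38 = 0.000361.
1/(A₁E₁) + 1/(A₂E₂) = 1/(1750×145×10³) + 1/(2175×34×10³) = 1.746×10⁻⁸ N⁻¹.
So P = 0.000361 / 1.746×10⁻⁸ = 20.67 kN.
σ_{concrete} = P/A₂ = 20670/2175 = 9.504 MPa, tensile.

σ ≈ 9.5 MPa (tensile)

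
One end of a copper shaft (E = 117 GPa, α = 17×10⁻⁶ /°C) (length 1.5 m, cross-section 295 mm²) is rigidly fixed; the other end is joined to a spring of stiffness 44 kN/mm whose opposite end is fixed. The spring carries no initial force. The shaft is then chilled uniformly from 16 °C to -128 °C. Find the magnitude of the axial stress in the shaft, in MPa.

σ ≈ 188 MPa (tensile)

Free thermal contraction: δ_free = αΔT L = 17×10⁻⁶ × 144 × 1500 = 3.672 mm.
With a force P in the spring, the elastic change of the shaft is PL/(AE) and that of the spring is P/k; compatibility requires their sum to equal δ_free.
So P = δ_free / [L/(AE) + 1/k] = 3.672 / [ 1500/(295×117×10³) + 1/(44×10³) ].
P = 3.672 / 6.619×10⁻⁵ = 55480 N.
σ = P/A = 55480/295 = 188.1 MPa.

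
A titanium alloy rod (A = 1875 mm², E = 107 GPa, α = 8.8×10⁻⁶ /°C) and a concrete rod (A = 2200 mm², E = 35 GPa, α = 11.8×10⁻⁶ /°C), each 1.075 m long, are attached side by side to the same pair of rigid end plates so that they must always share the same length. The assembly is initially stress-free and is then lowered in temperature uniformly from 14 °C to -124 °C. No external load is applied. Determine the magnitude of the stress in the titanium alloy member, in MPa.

The concrete has the larger α, so on cooling it would change length more than the titanium alloy if both were free. The rigid plates force a common final length, so the concrete is put into tension and the titanium alloy into compression, with equal and opposite forces P (no external load).
Setting the final lengths equal and cancelling L: (α₁ − α₂)ΔT = P/(A₁E₁) + P/(A₂E₂).
|α₁ − α₂|·ΔT = 3×10⁻⁶ × 138 = 0.000414.
1/(A₁E₁) + 1/(A₂E₂) = 1/(1875×107×10³) + 1/(2200×35×10³) = 1.797×10⁻⁸ N⁻¹.
So P = 0.000414 / 1.797×10⁻⁸ = 23.04 kN.
σ_{titanium alloy} = P/A₁ = 23040/1875 = 12.29 MPa, compressive.

σ ≈ 12.3 MPa (compressive)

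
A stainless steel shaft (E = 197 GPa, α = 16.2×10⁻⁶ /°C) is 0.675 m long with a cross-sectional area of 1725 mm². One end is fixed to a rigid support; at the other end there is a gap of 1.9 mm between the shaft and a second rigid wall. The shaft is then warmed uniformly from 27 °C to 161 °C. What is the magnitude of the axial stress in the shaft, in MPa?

Unrestrained expansion: δ_free = αΔT L = 16.2×10⁻⁶ × 134 × 675 = 1.465 mm.
This is smaller than the 1.9 mm clearance, so the shaft expands freely without reaching the stop — the stress is zero.

σ ≈ 0 MPa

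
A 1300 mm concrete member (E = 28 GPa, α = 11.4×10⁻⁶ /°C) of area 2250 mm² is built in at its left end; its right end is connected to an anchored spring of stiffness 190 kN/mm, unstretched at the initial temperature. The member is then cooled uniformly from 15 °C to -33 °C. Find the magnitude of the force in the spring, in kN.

P ≈ 27.5 kN

The unrestrained thermal change is αΔT L = 11.4×10⁻⁶ × 48 × 1300 = 0.7114 mm.
Let P be the tensile force in the spring. The member extends elastically by PL/(AE) and the spring stretches by P/k; together these equal δ_free.
P [ L/(AE) + 1/k ] = δ_free → P [ 1300/(2250×28×10³) + 1/(190×10³) ] = 0.7114.
P = 0.7114 / 2.59×10⁻⁵ = 27470 N.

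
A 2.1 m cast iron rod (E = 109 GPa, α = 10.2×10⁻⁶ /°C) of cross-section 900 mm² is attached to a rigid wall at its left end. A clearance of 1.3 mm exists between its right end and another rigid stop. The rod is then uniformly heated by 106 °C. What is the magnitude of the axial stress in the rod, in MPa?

σ ≈ 50.4 MPa (compressive)

Unrestrained expansion: δ_free = αΔT L = 10.2×10⁻⁶ × 106 × 2100 = 2.271 mm.
This exceeds the 1.3 mm gap, so the wall pushes back. The portion of expansion that must be recovered elastically is δ_free − gap = 2.271 − 1.3 = 0.9705 mm.
That suppressed elongation corresponds to σ = E·Δ/L = 109×10³ × 0.9705/2100 = 50.37 MPa.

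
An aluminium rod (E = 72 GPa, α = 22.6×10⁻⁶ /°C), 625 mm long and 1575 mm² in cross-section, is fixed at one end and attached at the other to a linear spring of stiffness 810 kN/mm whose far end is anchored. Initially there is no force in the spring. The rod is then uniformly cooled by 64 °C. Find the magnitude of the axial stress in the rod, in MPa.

If the spring were absent the rod would shorten by αΔT L = 22.6×10⁻⁶ × 64 × 625 = 0.904 mm.
Let P be the tensile force in the spring. The rod extends elastically by PL/(AE) and the spring stretches by P/k; together these equal δ_free.
So P = δ_free / [L/(AE) + 1/k] = 0.904 / [ 625/(1575×72×10³) + 1/(810×10³) ].
P = 0.904 / 6.746×10⁻⁶ = 134000 N.
σ = P/A = 134000/1575 = 85.08 MPa.

σ ≈ 85.1 MPa (tensile)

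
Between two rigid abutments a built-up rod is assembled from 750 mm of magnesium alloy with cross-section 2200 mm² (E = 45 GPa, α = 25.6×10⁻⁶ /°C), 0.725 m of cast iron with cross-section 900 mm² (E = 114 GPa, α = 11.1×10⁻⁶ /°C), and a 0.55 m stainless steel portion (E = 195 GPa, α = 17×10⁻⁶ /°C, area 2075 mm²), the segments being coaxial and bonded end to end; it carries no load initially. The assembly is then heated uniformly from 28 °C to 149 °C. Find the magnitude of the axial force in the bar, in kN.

Free thermal expansion of the whole bar: Σ αᵢΔT Lᵢ = 25.6×10⁻⁶×121×750 + 11.1×10⁻⁶×121×725 + 17×10⁻⁶×121×550 = 4.428 mm.
Since the ends are fixed, an axial force P builds up, equal in every segment, with P · Σ Lᵢ/(AᵢEᵢ) = δ_free.
The series flexibility is Σ Lᵢ/(AᵢEᵢ) = 750/(2200×45×10³) + 725/(900×114×10³) + 550/(2075×195×10³) = 1.6×10⁻⁵ mm/N.
Hence P = δ_free / Σ(L/AE) = 4.428/1.6×10⁻⁵ = 276.7 kN (compressive).

P ≈ 277 kN (compressive)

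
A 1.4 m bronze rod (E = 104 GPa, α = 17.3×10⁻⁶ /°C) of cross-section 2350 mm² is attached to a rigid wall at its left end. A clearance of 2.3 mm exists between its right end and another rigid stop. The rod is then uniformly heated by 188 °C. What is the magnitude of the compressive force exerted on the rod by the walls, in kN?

Unrestrained expansion: δ_free = αΔT L = 17.3×10⁻⁶ × 188 × 1400 = 4.553 mm.
This exceeds the 2.3 mm gap, so the wall pushes back. The portion of expansion that must be recovered elastically is δ_free − gap = 4.553 − 2.3 = 2.253 mm.
Compatibility: PL/(AE) = 2.253 mm, so σ = P/A = E × (2.253/1400) = 167.4 MPa.
P = σA = 167.4 × 2350 = 393.4 kN.

P ≈ 393 kN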